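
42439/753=42439/753 = 56.36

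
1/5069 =1/5069 = 0.00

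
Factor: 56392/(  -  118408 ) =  - 371/779 = -7^1*19^( - 1)*41^( - 1 )*53^1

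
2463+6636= 9099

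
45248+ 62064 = 107312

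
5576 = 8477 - 2901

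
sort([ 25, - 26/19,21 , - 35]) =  [ - 35, - 26/19,21,25]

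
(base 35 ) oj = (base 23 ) 1E8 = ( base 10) 859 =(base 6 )3551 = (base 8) 1533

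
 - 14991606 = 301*(-49806)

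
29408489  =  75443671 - 46035182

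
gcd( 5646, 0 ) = 5646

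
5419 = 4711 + 708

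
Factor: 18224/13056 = 67/48 = 2^(  -  4)*3^(  -  1)*67^1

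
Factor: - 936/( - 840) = 3^1*5^( - 1)*7^( - 1)*13^1 = 39/35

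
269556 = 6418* 42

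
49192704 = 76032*647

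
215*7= 1505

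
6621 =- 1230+7851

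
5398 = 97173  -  91775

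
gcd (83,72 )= 1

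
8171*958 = 7827818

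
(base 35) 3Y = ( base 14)9D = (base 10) 139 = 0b10001011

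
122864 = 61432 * 2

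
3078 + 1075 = 4153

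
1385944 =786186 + 599758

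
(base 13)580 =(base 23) 1i6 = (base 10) 949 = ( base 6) 4221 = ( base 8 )1665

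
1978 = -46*( - 43 ) 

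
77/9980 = 77/9980= 0.01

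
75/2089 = 75/2089  =  0.04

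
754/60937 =754/60937 = 0.01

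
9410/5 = 1882=1882.00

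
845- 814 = 31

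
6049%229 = 95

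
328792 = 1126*292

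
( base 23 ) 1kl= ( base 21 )262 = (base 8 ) 1762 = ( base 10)1010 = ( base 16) 3F2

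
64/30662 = 32/15331 = 0.00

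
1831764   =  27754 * 66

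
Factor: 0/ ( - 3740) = 0^1   =  0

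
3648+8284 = 11932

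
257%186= 71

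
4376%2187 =2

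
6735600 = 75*89808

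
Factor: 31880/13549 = 40/17= 2^3*5^1*17^ (-1 )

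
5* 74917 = 374585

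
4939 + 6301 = 11240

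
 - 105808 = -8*13226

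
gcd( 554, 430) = 2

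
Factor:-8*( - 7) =2^3*7^1=56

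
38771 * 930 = 36057030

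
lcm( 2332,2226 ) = 48972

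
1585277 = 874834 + 710443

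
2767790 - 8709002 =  - 5941212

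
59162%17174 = 7640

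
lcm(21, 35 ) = 105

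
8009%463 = 138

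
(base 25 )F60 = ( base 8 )22465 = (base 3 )111001210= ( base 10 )9525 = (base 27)D1L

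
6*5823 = 34938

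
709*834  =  591306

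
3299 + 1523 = 4822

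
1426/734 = 1 +346/367=1.94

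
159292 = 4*39823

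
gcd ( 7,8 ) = 1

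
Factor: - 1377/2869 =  -3^4*17^1 * 19^( - 1)*151^(-1)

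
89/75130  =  89/75130 = 0.00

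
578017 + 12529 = 590546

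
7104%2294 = 222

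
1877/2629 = 1877/2629 = 0.71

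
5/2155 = 1/431 = 0.00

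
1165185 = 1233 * 945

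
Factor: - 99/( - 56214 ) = 11/6246  =  2^ (-1)*3^(- 2)*11^1*347^( - 1)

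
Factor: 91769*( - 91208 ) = -8370066952=- 2^3*13^1*  163^1 *563^1 *877^1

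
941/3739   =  941/3739 = 0.25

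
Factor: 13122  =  2^1 * 3^8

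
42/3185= 6/455 = 0.01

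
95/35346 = 95/35346  =  0.00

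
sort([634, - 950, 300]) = [ - 950, 300, 634 ] 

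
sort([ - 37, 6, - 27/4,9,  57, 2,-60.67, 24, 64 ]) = [  -  60.67, - 37,-27/4, 2, 6, 9, 24, 57,64 ] 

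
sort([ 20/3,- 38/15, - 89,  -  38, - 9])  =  [ - 89 ,  -  38 ,-9 , -38/15, 20/3 ]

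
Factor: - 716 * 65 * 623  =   - 28994420 = -  2^2*5^1*7^1* 13^1*89^1*179^1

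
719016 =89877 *8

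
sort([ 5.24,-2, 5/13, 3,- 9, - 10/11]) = [ - 9,- 2, - 10/11,5/13, 3, 5.24]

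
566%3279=566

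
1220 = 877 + 343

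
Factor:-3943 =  - 3943^1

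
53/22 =2 + 9/22 = 2.41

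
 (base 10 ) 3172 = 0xC64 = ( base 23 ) 5ML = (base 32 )334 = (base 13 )15A0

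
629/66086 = 629/66086 = 0.01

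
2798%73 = 24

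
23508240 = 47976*490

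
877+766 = 1643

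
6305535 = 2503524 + 3802011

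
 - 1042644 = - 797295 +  -245349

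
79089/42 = 26363/14  =  1883.07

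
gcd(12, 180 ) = 12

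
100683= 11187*9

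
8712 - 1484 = 7228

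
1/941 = 1/941=0.00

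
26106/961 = 27 + 159/961 = 27.17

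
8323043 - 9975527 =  - 1652484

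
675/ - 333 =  - 3 + 36/37  =  -2.03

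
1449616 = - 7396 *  ( - 196)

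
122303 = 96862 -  - 25441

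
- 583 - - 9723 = 9140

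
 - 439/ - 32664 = 439/32664 = 0.01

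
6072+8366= 14438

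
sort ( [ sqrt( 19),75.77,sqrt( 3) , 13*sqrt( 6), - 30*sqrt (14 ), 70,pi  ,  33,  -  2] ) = [-30*sqrt( 14 ),-2, sqrt(3 ),pi, sqrt (19),13*sqrt (6),33,70,75.77]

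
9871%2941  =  1048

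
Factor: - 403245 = -3^3 *5^1*29^1*103^1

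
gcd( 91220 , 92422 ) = 2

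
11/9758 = 11/9758 = 0.00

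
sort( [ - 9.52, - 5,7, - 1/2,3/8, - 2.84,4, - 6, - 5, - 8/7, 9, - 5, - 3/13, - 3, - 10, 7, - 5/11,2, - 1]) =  [ - 10, - 9.52, - 6, - 5, - 5, - 5, - 3, - 2.84, - 8/7 , - 1,-1/2, - 5/11, - 3/13, 3/8,2, 4, 7, 7, 9]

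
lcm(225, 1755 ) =8775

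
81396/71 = 1146  +  30/71 = 1146.42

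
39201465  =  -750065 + 39951530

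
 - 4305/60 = - 287/4 = -71.75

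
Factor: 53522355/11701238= 2^( - 1 ) *3^1*5^1*271^( - 1) * 21589^ ( - 1)*3568157^1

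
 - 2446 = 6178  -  8624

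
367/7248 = 367/7248 = 0.05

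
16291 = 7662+8629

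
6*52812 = 316872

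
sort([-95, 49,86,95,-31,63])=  [-95 , - 31,49,63,86,95 ]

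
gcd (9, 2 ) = 1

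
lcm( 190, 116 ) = 11020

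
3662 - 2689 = 973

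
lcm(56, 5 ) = 280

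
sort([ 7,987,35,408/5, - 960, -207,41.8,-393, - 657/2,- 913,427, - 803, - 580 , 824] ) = [ - 960,-913, - 803, - 580,-393, - 657/2,- 207,7,35,41.8,408/5,427,824,987]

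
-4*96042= -384168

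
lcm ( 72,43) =3096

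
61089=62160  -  1071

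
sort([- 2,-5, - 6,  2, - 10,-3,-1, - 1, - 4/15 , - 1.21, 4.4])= [ - 10, - 6, - 5,-3, - 2, - 1.21, - 1, - 1, - 4/15, 2,4.4 ]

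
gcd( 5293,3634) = 79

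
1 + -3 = -2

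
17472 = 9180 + 8292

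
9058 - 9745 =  - 687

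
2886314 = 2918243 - 31929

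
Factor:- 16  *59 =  - 944 = - 2^4*59^1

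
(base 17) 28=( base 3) 1120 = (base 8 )52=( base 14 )30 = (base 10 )42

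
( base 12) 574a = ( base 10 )9706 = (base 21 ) 1104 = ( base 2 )10010111101010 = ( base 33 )8U4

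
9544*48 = 458112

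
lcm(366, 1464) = 1464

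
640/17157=640/17157= 0.04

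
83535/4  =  83535/4 = 20883.75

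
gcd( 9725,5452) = 1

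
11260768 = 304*37042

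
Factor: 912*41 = 2^4 * 3^1*19^1*41^1 = 37392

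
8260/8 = 2065/2 = 1032.50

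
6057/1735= 3+ 852/1735 = 3.49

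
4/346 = 2/173 = 0.01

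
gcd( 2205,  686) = 49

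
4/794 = 2/397 = 0.01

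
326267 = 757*431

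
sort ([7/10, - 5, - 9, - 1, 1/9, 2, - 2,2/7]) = [ - 9, - 5, - 2,-1, 1/9, 2/7,7/10,  2]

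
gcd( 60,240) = 60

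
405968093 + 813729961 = 1219698054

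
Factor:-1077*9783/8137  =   - 10536291/8137 = - 3^3*79^(- 1) *103^(- 1) *359^1*1087^1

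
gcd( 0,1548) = 1548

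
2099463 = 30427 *69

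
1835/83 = 1835/83 = 22.11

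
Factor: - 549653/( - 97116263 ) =13^1*149^( - 1 )*269^( - 1 )*2423^( - 1 ) * 42281^1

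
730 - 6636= - 5906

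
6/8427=2/2809 = 0.00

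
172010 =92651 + 79359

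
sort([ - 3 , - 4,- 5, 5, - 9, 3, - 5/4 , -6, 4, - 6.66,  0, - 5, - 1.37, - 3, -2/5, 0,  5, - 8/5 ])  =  [ - 9,-6.66,- 6, - 5,- 5, - 4, - 3,  -  3,- 8/5,-1.37, - 5/4, - 2/5,0,0,3, 4,5,  5 ] 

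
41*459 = 18819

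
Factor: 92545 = 5^1*83^1* 223^1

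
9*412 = 3708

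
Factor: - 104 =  - 2^3*13^1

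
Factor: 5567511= 3^1*43^1 * 43159^1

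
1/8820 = 1/8820 = 0.00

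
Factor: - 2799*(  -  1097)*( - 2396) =- 7356925188 = - 2^2*3^2*311^1*599^1*1097^1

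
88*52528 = 4622464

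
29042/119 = 244 + 6/119 = 244.05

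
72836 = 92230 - 19394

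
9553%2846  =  1015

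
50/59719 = 50/59719 =0.00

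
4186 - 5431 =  - 1245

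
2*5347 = 10694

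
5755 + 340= 6095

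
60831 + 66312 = 127143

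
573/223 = 2 + 127/223 = 2.57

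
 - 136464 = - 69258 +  - 67206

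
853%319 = 215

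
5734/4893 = 5734/4893 = 1.17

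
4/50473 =4/50473 = 0.00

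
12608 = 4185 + 8423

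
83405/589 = 83405/589 = 141.60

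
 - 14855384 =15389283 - 30244667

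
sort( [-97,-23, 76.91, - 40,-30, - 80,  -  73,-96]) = [  -  97, - 96, - 80,-73,-40, - 30, - 23 , 76.91 ] 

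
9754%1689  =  1309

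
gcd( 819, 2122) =1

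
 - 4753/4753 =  - 1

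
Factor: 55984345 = 5^1*11196869^1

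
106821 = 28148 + 78673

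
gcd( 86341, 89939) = 1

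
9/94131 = 1/10459 =0.00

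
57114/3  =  19038 = 19038.00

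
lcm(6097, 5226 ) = 36582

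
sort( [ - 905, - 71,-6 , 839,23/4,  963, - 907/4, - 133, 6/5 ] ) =[ - 905,-907/4, - 133, - 71, -6, 6/5, 23/4, 839,  963 ]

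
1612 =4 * 403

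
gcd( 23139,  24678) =27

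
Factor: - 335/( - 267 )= 3^(-1)*5^1*67^1*89^ ( - 1)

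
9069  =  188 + 8881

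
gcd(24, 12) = 12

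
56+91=147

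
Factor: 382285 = 5^1*101^1 * 757^1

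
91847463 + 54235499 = 146082962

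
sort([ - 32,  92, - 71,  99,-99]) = [ - 99, - 71, - 32, 92,99]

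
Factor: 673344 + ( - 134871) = 538473= 3^1*13^1*13807^1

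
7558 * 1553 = 11737574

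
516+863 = 1379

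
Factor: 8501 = 8501^1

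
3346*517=1729882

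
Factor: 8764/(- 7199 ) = -2^2*7^1*23^( -1 ) = - 28/23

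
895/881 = 1 + 14/881  =  1.02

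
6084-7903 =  - 1819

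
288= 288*1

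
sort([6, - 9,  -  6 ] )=[ - 9, - 6 , 6] 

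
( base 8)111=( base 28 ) 2H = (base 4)1021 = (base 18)41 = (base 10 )73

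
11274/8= 5637/4  =  1409.25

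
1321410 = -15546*( - 85)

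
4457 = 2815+1642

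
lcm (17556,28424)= 596904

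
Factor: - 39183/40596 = - 2^( - 2)*17^( - 1) * 37^1*199^( - 1)*353^1=-13061/13532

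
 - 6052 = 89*( - 68)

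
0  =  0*83392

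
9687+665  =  10352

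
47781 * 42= 2006802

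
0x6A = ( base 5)411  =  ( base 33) 37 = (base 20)56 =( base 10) 106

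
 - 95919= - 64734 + -31185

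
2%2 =0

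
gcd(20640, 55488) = 96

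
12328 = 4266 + 8062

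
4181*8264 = 34551784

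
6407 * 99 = 634293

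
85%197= 85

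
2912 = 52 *56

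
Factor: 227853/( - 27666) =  - 2^( - 1 )*3^2*53^( - 1)*97^1= - 873/106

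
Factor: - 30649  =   - 30649^1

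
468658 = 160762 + 307896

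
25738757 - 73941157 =-48202400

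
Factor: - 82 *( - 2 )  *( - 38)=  - 2^3* 19^1* 41^1 = - 6232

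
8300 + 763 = 9063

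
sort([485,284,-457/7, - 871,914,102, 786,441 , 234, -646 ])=[-871, - 646, - 457/7,102,  234,284, 441,485,786, 914] 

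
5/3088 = 5/3088 = 0.00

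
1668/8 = 208+1/2= 208.50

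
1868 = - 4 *(-467)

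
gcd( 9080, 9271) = 1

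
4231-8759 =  - 4528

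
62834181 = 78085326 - 15251145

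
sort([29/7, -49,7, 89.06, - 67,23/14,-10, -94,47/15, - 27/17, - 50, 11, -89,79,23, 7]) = [ - 94, - 89,-67,-50,  -  49, - 10, - 27/17,23/14, 47/15, 29/7,  7,7,11,23, 79 , 89.06 ] 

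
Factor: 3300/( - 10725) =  - 2^2*13^( - 1 ) = -  4/13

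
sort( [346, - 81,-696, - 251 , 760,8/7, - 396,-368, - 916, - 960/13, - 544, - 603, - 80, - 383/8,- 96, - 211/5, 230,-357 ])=[ - 916 ,  -  696, -603, - 544,  -  396, - 368,-357, - 251, - 96, - 81, - 80,-960/13, - 383/8, - 211/5,8/7 , 230,  346,760]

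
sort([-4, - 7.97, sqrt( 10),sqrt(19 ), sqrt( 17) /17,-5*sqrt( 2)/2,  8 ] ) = [ -7.97, - 4, - 5*sqrt(2) /2,sqrt(17 ) /17, sqrt(10 ),sqrt(19),8]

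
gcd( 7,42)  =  7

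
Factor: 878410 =2^1*5^1*13^1*  29^1*233^1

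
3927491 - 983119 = 2944372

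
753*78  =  58734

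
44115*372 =16410780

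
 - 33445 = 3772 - 37217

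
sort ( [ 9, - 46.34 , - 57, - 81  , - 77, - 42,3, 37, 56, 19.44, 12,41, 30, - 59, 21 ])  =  [ - 81, - 77, - 59,  -  57, - 46.34, - 42, 3, 9,12,19.44,  21,30, 37,41,56 ] 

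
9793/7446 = 1 + 2347/7446 = 1.32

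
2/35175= 2/35175 = 0.00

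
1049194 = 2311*454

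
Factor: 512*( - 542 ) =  - 277504   =  - 2^10 * 271^1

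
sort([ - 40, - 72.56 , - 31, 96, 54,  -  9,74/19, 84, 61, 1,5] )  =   [ - 72.56,-40, - 31, - 9,1, 74/19,5, 54,61, 84, 96]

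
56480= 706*80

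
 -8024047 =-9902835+1878788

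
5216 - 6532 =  - 1316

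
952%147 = 70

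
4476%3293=1183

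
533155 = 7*76165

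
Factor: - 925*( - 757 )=700225 = 5^2 * 37^1* 757^1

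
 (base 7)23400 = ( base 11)458a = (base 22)C9L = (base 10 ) 6027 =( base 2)1011110001011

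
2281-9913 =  - 7632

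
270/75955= 54/15191= 0.00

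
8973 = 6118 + 2855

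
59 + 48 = 107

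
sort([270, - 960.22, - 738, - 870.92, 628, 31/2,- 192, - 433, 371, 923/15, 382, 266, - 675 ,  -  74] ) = [ - 960.22, - 870.92, - 738, - 675, - 433,  -  192, - 74,31/2, 923/15,266,270, 371,382, 628]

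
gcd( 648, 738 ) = 18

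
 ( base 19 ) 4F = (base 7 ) 160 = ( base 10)91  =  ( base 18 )51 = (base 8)133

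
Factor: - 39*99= - 3^3 * 11^1*13^1 =- 3861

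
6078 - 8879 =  -2801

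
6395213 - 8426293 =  - 2031080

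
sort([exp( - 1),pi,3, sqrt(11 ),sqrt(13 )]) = [exp(-1 ),3,pi, sqrt( 11), sqrt( 13)] 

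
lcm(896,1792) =1792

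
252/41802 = 42/6967  =  0.01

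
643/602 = 643/602  =  1.07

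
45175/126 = 358 + 67/126 = 358.53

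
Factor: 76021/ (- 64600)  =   - 2^(-3)*5^(-2 )*11^1*17^( - 1)*19^( - 1)*6911^1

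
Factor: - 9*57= -3^3*19^1 = -513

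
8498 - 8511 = - 13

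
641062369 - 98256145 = 542806224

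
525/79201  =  525/79201= 0.01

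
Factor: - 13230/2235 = - 2^1*3^2  *7^2*149^( - 1) = - 882/149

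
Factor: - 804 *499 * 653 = -261980988=- 2^2 * 3^1*67^1*499^1*653^1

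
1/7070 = 1/7070 = 0.00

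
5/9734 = 5/9734  =  0.00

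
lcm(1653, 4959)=4959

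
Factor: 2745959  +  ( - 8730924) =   -  5^1*7^1*307^1*557^1 = -5984965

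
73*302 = 22046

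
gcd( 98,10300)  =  2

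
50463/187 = 50463/187 = 269.86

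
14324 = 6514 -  -7810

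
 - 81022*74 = -5995628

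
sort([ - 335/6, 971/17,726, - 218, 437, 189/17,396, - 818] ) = [ - 818,  -  218, - 335/6, 189/17,971/17,396, 437, 726] 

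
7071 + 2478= 9549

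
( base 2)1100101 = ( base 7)203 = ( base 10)101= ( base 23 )49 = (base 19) 56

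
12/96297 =4/32099 = 0.00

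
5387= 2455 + 2932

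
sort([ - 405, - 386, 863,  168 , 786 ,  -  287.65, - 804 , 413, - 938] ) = [ - 938, - 804,-405, - 386, - 287.65,168,413,786,863]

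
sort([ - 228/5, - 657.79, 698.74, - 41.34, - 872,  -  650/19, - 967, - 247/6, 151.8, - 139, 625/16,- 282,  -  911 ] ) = [ - 967, - 911, - 872,- 657.79,-282, - 139, - 228/5, - 41.34, - 247/6, - 650/19, 625/16, 151.8,698.74]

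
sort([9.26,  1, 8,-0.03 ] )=[ - 0.03, 1 , 8, 9.26] 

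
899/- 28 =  - 899/28=-32.11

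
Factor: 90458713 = 31^1 *43^1*79^1*859^1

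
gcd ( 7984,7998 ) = 2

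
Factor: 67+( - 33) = 2^1*17^1 = 34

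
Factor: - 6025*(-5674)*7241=247539739850 = 2^1*5^2*13^1*241^1*557^1*2837^1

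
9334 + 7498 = 16832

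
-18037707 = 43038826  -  61076533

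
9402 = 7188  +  2214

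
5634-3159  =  2475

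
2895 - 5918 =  - 3023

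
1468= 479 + 989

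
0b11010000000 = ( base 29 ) 1SB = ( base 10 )1664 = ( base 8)3200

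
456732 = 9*50748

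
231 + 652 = 883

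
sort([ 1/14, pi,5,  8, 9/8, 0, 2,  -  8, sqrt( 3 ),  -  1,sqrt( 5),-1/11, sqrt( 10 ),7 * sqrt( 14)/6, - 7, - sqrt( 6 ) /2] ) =[  -  8,- 7, - sqrt( 6)/2, - 1, - 1/11, 0, 1/14,9/8 , sqrt( 3), 2,sqrt(5),pi,sqrt( 10 ),7*sqrt( 14) /6, 5,8 ]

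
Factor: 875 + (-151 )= 724  =  2^2*181^1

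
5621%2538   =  545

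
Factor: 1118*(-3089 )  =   - 3453502 =- 2^1*13^1*43^1 * 3089^1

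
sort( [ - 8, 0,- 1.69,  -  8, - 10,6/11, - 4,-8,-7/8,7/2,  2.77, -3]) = [-10, - 8,  -  8, -8, - 4, - 3, - 1.69, -7/8,0,6/11, 2.77 , 7/2] 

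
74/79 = 74/79  =  0.94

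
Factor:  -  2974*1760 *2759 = -14441268160 = - 2^6*5^1*11^1*31^1*89^1*1487^1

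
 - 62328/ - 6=10388/1 = 10388.00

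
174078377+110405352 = 284483729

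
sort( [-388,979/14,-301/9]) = [ - 388,-301/9,979/14 ]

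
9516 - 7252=2264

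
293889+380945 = 674834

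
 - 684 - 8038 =-8722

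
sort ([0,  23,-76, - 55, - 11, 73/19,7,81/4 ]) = [ - 76,-55, - 11,0,73/19, 7, 81/4,23 ]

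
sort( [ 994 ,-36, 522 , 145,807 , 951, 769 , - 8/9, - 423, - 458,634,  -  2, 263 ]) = [ - 458, - 423,-36, - 2 ,-8/9 , 145, 263, 522, 634 , 769 , 807, 951,994] 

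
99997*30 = 2999910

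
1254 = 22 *57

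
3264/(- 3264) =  - 1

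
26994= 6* 4499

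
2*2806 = 5612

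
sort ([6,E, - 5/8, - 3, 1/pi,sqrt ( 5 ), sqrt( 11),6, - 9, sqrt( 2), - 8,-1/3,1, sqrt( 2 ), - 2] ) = [ - 9 , - 8, -3, - 2, - 5/8, - 1/3,1/pi,  1, sqrt (2 ),  sqrt( 2),  sqrt (5), E,sqrt(11),6, 6 ] 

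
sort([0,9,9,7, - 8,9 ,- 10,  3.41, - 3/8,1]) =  [ - 10, - 8, - 3/8,0, 1,3.41,7,9,9, 9] 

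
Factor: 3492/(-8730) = -2/5  =  - 2^1 * 5^(-1)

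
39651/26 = 39651/26 = 1525.04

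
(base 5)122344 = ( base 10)4724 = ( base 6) 33512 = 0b1001001110100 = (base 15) 15EE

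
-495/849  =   - 1 + 118/283 = -  0.58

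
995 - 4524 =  - 3529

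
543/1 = 543 = 543.00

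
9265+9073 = 18338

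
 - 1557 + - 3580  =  -5137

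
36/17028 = 1/473=0.00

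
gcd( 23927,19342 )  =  1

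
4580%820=480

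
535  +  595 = 1130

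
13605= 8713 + 4892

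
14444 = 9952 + 4492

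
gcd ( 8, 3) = 1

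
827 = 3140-2313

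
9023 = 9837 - 814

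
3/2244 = 1/748 = 0.00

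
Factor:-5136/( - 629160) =2^1 * 5^ (-1)*7^( - 2 )=2/245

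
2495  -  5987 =-3492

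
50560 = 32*1580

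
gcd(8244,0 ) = 8244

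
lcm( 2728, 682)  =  2728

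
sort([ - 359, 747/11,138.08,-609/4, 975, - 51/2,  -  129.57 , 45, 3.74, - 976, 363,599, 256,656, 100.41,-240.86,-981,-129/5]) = [-981,  -  976, - 359,  -  240.86, - 609/4, - 129.57,-129/5, - 51/2, 3.74, 45, 747/11, 100.41, 138.08, 256 , 363, 599, 656,  975 ] 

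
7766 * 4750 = 36888500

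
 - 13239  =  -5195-8044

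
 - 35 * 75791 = - 2652685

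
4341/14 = 310 + 1/14 =310.07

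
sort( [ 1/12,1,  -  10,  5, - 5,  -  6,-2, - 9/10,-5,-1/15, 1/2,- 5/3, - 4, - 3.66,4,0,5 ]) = [ - 10, - 6, - 5, - 5, - 4, - 3.66, - 2, -5/3,  -  9/10, -1/15,0,1/12, 1/2, 1 , 4, 5, 5]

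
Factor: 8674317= 3^3*19^1*37^1*457^1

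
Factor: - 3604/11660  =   - 17/55 = - 5^( - 1 ) * 11^( - 1)*17^1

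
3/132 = 1/44 = 0.02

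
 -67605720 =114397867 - 182003587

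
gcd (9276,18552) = 9276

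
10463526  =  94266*111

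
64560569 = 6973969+57586600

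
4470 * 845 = 3777150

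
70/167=70/167=0.42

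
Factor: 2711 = 2711^1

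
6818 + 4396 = 11214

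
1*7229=7229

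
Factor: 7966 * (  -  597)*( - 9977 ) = 47447638854 = 2^1*3^1*7^1*11^1*199^1 * 569^1*907^1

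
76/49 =76/49 = 1.55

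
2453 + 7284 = 9737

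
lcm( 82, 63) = 5166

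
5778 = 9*642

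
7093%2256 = 325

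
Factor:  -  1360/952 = -2^1* 5^1*7^(-1 ) = - 10/7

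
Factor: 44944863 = 3^1*14981621^1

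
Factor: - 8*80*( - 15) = 9600=   2^7*3^1*5^2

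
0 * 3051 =0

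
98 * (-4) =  - 392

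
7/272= 7/272 =0.03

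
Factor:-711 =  - 3^2*79^1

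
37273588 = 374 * 99662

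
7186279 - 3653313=3532966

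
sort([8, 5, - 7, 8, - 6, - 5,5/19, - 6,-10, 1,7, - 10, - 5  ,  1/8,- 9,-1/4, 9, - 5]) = [-10, - 10, - 9, - 7, - 6, -6, - 5, - 5, - 5,-1/4, 1/8,  5/19,  1 , 5,7 , 8, 8,9] 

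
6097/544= 11 + 113/544=11.21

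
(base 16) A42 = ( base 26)3n0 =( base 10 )2626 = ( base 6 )20054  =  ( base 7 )10441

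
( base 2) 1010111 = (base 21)43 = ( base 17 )52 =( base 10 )87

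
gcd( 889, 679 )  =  7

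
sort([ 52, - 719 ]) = [ - 719,52]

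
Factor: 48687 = 3^1*16229^1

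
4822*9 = 43398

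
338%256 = 82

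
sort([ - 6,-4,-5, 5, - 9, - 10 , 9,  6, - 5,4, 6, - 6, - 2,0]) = [- 10,  -  9, - 6,-6, - 5, - 5, - 4, - 2 , 0, 4, 5,6, 6  ,  9]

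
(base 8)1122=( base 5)4334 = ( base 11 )4a0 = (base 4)21102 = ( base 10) 594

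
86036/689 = 124 + 600/689 = 124.87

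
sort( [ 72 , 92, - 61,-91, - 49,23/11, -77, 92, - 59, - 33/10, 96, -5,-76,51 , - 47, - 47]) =[-91, - 77,-76, - 61,-59,-49, - 47,-47,  -  5,-33/10, 23/11, 51,72,92,92,96] 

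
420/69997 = 420/69997 = 0.01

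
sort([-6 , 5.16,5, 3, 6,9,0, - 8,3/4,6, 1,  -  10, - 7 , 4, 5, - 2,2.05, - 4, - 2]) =[ - 10, - 8, - 7, - 6, - 4, - 2,-2,0,  3/4,1,2.05, 3,4, 5,5,5.16, 6, 6, 9]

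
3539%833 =207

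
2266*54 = 122364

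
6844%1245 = 619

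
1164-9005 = -7841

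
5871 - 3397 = 2474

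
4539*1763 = 8002257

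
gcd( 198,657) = 9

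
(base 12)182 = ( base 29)8a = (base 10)242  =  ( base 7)464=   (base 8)362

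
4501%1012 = 453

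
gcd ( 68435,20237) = 1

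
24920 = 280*89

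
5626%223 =51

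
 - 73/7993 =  - 1 + 7920/7993 =- 0.01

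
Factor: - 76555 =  - 5^1*61^1*251^1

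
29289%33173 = 29289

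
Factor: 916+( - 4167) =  - 3251=- 3251^1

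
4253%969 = 377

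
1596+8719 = 10315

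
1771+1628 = 3399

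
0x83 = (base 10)131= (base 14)95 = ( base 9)155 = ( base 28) 4j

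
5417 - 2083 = 3334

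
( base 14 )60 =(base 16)54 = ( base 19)48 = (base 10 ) 84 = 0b1010100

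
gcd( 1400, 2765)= 35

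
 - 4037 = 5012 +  - 9049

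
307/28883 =307/28883 = 0.01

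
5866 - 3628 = 2238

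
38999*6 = 233994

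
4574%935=834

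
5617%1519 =1060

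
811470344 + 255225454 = 1066695798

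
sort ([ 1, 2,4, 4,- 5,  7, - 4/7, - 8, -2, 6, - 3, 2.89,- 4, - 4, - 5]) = [ - 8 , - 5,- 5, -4,-4, - 3, - 2, - 4/7 , 1, 2,2.89,4, 4,6, 7]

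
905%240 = 185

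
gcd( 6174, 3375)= 9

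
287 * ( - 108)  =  -30996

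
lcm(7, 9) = 63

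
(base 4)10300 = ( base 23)d5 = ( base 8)460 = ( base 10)304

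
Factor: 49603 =49603^1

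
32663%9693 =3584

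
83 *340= 28220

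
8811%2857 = 240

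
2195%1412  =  783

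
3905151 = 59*66189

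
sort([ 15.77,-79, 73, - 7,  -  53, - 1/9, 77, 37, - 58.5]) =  [-79,  -  58.5, -53, - 7, - 1/9, 15.77, 37, 73,77] 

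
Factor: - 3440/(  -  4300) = 2^2*5^( - 1) = 4/5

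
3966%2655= 1311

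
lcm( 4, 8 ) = 8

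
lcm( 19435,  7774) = 38870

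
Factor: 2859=3^1*953^1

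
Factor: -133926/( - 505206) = 3^( -1 )  *  101^1*127^( - 1)  =  101/381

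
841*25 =21025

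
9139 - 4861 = 4278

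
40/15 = 2+2/3= 2.67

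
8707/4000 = 8707/4000 = 2.18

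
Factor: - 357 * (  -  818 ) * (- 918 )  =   - 268079868= -2^2 *3^4*7^1 *17^2*409^1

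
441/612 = 49/68  =  0.72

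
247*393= 97071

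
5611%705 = 676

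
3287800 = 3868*850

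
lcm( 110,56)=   3080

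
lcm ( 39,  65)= 195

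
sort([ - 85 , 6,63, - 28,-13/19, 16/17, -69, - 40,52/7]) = [  -  85, - 69 , - 40,-28, - 13/19,16/17,6, 52/7, 63]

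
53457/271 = 53457/271=197.26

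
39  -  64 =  - 25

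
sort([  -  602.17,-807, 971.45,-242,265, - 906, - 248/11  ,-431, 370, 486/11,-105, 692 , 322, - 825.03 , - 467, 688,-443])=[ -906, - 825.03,  -  807,  -  602.17, - 467 ,- 443, - 431,  -  242,-105,-248/11,486/11, 265,322,370,  688, 692, 971.45 ]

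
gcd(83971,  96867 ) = 1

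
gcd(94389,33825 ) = 3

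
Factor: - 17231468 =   -  2^2*89^1 * 97^1*499^1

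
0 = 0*16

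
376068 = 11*34188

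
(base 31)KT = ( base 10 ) 649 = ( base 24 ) 131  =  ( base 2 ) 1010001001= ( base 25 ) 10O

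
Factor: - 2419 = -41^1 * 59^1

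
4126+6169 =10295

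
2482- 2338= 144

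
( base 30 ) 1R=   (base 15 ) 3C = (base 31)1Q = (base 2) 111001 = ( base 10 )57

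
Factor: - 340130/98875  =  -2^1 * 5^( - 2 )*43^1 = -86/25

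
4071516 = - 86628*( - 47)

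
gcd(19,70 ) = 1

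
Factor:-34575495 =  - 3^1 * 5^1*257^1*8969^1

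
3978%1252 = 222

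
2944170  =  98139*30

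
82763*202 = 16718126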